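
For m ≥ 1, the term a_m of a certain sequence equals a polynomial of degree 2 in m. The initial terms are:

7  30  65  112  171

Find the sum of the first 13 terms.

5317

1st diffs: 23, 35, 47, 59.
2nd diffs: 12, 12, 12 (constant).
So a_m = 6m^2 + 5m - 4.
Continuing: …, 242, 325, 420, 527, …, a_{13} = 1075.
Summing m = 1..13 (13 terms) gives 5317.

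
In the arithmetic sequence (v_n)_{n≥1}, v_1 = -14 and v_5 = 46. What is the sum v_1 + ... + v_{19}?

Common difference d = (46 - (-14)) / (5 - 1) = 15.
v_n = -14 + (n - 1)·15.
v_{19} = 256; S = 19·(-14 + 256)/2 = 2299.

2299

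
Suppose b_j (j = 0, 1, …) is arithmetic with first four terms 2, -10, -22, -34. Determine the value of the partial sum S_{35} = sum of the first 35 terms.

Common difference d = -12.
b_j = 2 + (j - 0)·(-12).
b_{34} = -406; S = 35·(2 + (-406))/2 = -7070.

-7070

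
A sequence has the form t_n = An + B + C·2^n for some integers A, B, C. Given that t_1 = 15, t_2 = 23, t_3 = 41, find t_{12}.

At n = 1, 2, 3: A + B + 2C = 15; 2A + B + 4C = 23; 3A + B + 8C = 41.
Subtracting the first from the second: A + 2C = 8.
Subtracting the second from the third: A + 4C = 18.
Solving: C = 5, A = -2, then B = 7.
Hence t_{12} = -2·12 + 7 + 5·4096 = 20463.

20463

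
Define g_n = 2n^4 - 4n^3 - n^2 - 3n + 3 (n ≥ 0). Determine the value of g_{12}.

34383

g_{12} = 2·12^4 - 4·12^3 - 1·12^2 - 3·12 + 3 = 34383.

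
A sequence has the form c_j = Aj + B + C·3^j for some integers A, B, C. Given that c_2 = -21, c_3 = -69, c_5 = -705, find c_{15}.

At j = 2, 3, 5: 2A + B + 9C = -21; 3A + B + 27C = -69; 5A + B + 243C = -705.
Subtracting the first from the second: A + 18C = -48.
Subtracting the second from the third: 2A + 216C = -636.
Solving: C = -3, A = 6, then B = -6.
Hence c_{15} = 6·15 + (-6) + (-3)·14348907 = -43046637.

-43046637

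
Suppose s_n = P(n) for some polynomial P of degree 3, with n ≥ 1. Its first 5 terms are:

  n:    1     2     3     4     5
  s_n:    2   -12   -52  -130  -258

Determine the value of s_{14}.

1st diffs: -14, -40, -78, -128.
2nd diffs: -26, -38, -50.
3rd diffs: -12, -12 (constant).
Newton forward-difference form: s_n = 2 + (-14)·C(n-1,1) + (-26)·C(n-1,2) + (-12)·C(n-1,3).
At n = 14: n-1 = 13, so s_{14} = 2 - 182 - 2028 - 3432 = -5640.

-5640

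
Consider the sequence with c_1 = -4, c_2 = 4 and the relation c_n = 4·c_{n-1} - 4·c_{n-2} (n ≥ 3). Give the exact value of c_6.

832

Applying the relation repeatedly:
c_3 = 32; c_4 = 112; c_5 = 320; c_6 = 832.
(Characteristic roots are 2 and 2.)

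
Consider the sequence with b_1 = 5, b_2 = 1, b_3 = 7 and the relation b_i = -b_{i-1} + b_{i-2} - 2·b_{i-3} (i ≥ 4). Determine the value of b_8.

Compute successive terms:
b_4 = -16  b_5 = 21  b_6 = -51  b_7 = 104  b_8 = -197.

-197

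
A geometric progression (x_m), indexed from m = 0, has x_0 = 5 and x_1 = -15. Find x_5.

-1215

Common ratio r = -3.
x_m = 5·(-3)^(m-0).
x_5 = 5·(-3)^5 = -1215.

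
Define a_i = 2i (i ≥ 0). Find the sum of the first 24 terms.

552

Over i = 0..23: Σi = 276.
Total = (2)·276 = 552.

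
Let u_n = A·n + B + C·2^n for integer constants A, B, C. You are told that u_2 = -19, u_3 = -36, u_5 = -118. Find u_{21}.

Plug in n = 2, 3, 5: 2A + B + 4C = -19; 3A + B + 8C = -36; 5A + B + 32C = -118.
Subtracting the first from the second: A + 4C = -17.
Subtracting the second from the third: 2A + 24C = -82.
Solving: C = -3, A = -5, then B = 3.
Hence u_{21} = -5·21 + 3 + (-3)·2097152 = -6291558.

-6291558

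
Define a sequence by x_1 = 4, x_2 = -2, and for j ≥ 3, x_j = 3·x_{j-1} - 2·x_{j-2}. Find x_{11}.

Applying the relation repeatedly:
x_3 = -14; x_4 = -38; x_5 = -86; x_6 = -182; x_7 = -374; x_8 = -758; x_9 = -1526; x_{10} = -3062; x_{11} = -6134.
(Characteristic roots are 2 and 1.)

-6134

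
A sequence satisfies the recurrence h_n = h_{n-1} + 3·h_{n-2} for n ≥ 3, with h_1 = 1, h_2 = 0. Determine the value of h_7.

57

Applying the relation repeatedly:
h_3 = 3, h_4 = 3, h_5 = 12, h_6 = 21, h_7 = 57.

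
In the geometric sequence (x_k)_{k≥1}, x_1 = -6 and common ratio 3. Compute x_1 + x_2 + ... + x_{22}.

x_k = (-6)·3^(k-1).
S = (-6)·(3^22 - 1)/(3 - 1) = (-6)·(31381059609 - 1)/(2) = -94143178824.

-94143178824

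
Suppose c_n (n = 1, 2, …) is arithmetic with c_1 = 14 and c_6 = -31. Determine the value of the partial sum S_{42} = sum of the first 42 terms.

-7161

Common difference d = (-31 - 14) / (6 - 1) = -9.
c_n = 14 + (n - 1)·(-9).
c_{42} = -355; S = 42·(14 + (-355))/2 = -7161.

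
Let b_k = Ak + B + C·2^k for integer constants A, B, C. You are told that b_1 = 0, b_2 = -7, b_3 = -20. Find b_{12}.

The three given values yield: A + B + 2C = 0; 2A + B + 4C = -7; 3A + B + 8C = -20.
Subtracting the first from the second: A + 2C = -7.
Subtracting the second from the third: A + 4C = -13.
Solving: C = -3, A = -1, then B = 7.
Therefore b_{12} = -12 + 7 + (-3)·4096 = -12293.

-12293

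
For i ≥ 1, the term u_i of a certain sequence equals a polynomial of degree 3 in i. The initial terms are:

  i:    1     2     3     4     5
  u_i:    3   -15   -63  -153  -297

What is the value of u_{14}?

-6003

1st diffs: -18, -48, -90, -144.
2nd diffs: -30, -42, -54.
3rd diffs: -12, -12 (constant).
Newton forward-difference form: u_i = 3 + (-18)·C(i-1,1) + (-30)·C(i-1,2) + (-12)·C(i-1,3).
At i = 14: i-1 = 13, so u_{14} = 3 - 234 - 2340 - 3432 = -6003.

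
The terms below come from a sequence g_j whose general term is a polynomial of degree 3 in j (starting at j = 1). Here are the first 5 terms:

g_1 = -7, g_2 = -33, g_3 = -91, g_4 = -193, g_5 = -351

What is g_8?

1st diffs: -26, -58, -102, -158.
2nd diffs: -32, -44, -56.
3rd diffs: -12, -12 (constant).
Newton forward-difference form: g_j = -7 + (-26)·C(j-1,1) + (-32)·C(j-1,2) + (-12)·C(j-1,3).
At j = 8: j-1 = 7, so g_8 = -7 - 182 - 672 - 420 = -1281.

-1281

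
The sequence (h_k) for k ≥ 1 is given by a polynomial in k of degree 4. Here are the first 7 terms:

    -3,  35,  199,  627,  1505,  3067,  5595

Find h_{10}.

1st diffs: 38, 164, 428, 878, 1562, 2528.
2nd diffs: 126, 264, 450, 684, 966.
3rd diffs: 138, 186, 234, 282.
4th diffs: 48, 48, 48 (constant).
Newton forward-difference form: h_k = -3 + 38·C(k-1,1) + 126·C(k-1,2) + 138·C(k-1,3) + 48·C(k-1,4).
At k = 10: k-1 = 9, so h_{10} = -3 + 342 + 4536 + 11592 + 6048 = 22515.

22515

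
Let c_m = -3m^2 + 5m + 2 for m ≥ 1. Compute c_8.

-150

c_8 = -3·8^2 + 5·8 + 2 = -150.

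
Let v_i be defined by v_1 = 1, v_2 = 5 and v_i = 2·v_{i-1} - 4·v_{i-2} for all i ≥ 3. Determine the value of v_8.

320

Applying the relation repeatedly:
v_3 = 6, v_4 = -8, v_5 = -40, v_6 = -48, v_7 = 64, v_8 = 320.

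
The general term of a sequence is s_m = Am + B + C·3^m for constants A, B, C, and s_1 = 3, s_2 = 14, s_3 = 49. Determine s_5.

479

At m = 1, 2, 3: A + B + 3C = 3; 2A + B + 9C = 14; 3A + B + 27C = 49.
Subtracting the first from the second: A + 6C = 11.
Subtracting the second from the third: A + 18C = 35.
Solving: C = 2, A = -1, then B = -2.
Therefore s_5 = -5 + (-2) + 2·243 = 479.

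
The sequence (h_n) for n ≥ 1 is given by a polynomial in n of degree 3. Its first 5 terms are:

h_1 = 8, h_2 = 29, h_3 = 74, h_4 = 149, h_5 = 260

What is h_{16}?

5573

1st diffs: 21, 45, 75, 111.
2nd diffs: 24, 30, 36.
3rd diffs: 6, 6 (constant).
Newton forward-difference form: h_n = 8 + 21·C(n-1,1) + 24·C(n-1,2) + 6·C(n-1,3).
At n = 16: n-1 = 15, so h_{16} = 8 + 315 + 2520 + 2730 = 5573.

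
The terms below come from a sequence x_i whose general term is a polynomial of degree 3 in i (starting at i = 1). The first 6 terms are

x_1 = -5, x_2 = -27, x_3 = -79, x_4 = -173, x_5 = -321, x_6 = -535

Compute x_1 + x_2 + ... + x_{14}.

-25004

1st diffs: -22, -52, -94, -148, -214.
2nd diffs: -30, -42, -54, -66.
3rd diffs: -12, -12, -12 (constant).
So x_i = -2i^3 - 3i^2 + i - 1.
Continuing: …, -827, -1209, -1693, -2291, …, x_{14} = -6063.
Summing i = 1..14 (14 terms) gives -25004.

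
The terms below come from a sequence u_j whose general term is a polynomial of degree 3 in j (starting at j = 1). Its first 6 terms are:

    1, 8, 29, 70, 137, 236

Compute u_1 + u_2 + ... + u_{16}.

1st diffs: 7, 21, 41, 67, 99.
2nd diffs: 14, 20, 26, 32.
3rd diffs: 6, 6, 6 (constant).
So u_j = j^3 + j^2 - 3j + 2.
Continuing: …, 373, 554, 785, 1072, …, u_{16} = 4306.
Summing j = 1..16 (16 terms) gives 19616.

19616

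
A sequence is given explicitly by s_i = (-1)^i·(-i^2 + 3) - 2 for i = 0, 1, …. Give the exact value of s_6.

-35

(-1)^6 = 1; -i^2 + 3 at i=6 is -33; so s_6 = -35.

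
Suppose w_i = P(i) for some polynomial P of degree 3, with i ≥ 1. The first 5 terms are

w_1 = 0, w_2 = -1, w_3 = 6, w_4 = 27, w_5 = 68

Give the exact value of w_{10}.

783

1st diffs: -1, 7, 21, 41.
2nd diffs: 8, 14, 20.
3rd diffs: 6, 6 (constant).
Newton forward-difference form: w_i = (-1)·C(i-1,1) + 8·C(i-1,2) + 6·C(i-1,3).
At i = 10: i-1 = 9, so w_{10} = -9 + 288 + 504 = 783.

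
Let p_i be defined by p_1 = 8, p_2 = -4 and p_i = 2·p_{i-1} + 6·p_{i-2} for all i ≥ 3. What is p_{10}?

196544

Iterate the recurrence:
p_3 = 40;  p_4 = 56;  p_5 = 352;  p_6 = 1040;  p_7 = 4192;  p_8 = 14624;  p_9 = 54400;  p_{10} = 196544.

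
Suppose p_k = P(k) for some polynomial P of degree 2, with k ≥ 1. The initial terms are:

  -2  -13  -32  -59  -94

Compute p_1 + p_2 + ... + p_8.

1st diffs: -11, -19, -27, -35.
2nd diffs: -8, -8, -8 (constant).
Newton forward-difference form: p_k = -2 + (-11)·C(k-1,1) + (-8)·C(k-1,2).
Continuing: -137, -188, -247.
Summing k = 1..8 (8 terms) gives -772.

-772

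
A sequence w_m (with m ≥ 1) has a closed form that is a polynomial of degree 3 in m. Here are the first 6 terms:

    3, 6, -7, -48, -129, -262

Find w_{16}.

-7092

1st diffs: 3, -13, -41, -81, -133.
2nd diffs: -16, -28, -40, -52.
3rd diffs: -12, -12, -12 (constant).
Newton forward-difference form: w_m = 3 + 3·C(m-1,1) + (-16)·C(m-1,2) + (-12)·C(m-1,3).
At m = 16: m-1 = 15, so w_{16} = 3 + 45 - 1680 - 5460 = -7092.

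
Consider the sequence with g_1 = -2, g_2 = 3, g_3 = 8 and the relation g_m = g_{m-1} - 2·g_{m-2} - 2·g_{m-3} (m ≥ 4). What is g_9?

Iterate the recurrence:
g_4 = 6;  g_5 = -16;  g_6 = -44;  g_7 = -24;  g_8 = 96;  g_9 = 232.

232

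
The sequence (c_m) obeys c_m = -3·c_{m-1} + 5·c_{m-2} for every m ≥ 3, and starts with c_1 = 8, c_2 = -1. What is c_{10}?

Compute successive terms:
c_3 = 43, c_4 = -134, c_5 = 617, c_6 = -2521, c_7 = 10648, c_8 = -44549, c_9 = 186887, c_{10} = -783406.

-783406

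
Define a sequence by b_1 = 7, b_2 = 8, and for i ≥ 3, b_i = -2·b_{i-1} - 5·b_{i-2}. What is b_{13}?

Applying the relation repeatedly:
b_3 = -51; b_4 = 62; b_5 = 131; …; b_{10} = 3008; b_{11} = 25029; b_{12} = -65098; b_{13} = 5051.

5051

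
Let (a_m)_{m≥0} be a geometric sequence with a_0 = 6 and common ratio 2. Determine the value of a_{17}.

786432

a_m = 6·2^(m-0).
a_{17} = 6·2^17 = 786432.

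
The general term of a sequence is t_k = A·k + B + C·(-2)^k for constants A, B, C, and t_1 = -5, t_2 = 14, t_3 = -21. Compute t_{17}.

The three given values yield: A + B - 2C = -5; 2A + B + 4C = 14; 3A + B - 8C = -21.
Subtracting the first from the second: A + 6C = 19.
Subtracting the second from the third: A - 12C = -35.
Solving: C = 3, A = 1, then B = 0.
So t_k = 1·k + 0 + 3·(-2)^k; at k=17 this is -393199.

-393199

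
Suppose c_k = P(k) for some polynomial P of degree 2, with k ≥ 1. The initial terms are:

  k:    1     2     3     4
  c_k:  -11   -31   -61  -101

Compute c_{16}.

-1361

1st diffs: -20, -30, -40.
2nd diffs: -10, -10 (constant).
Newton forward-difference form: c_k = -11 + (-20)·C(k-1,1) + (-10)·C(k-1,2).
At k = 16: k-1 = 15, so c_{16} = -11 - 300 - 1050 = -1361.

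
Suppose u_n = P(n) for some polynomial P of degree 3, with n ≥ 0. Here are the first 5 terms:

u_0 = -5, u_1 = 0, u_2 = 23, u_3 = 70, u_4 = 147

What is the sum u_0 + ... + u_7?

1528

1st diffs: 5, 23, 47, 77.
2nd diffs: 18, 24, 30.
3rd diffs: 6, 6 (constant).
Newton forward-difference form: u_n = -5 + 5·C(n,1) + 18·C(n,2) + 6·C(n,3).
Continuing: 260, 415, 618.
Summing n = 0..7 (8 terms) gives 1528.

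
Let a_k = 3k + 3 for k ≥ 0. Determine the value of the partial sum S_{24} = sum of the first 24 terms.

Over k = 0..23: Σk = 276.
Total = (3)·276 + (3)·24 = 900.

900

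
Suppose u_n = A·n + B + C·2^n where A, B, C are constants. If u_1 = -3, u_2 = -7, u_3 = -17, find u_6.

-179

Plug in n = 1, 2, 3: A + B + 2C = -3; 2A + B + 4C = -7; 3A + B + 8C = -17.
Subtracting the first from the second: A + 2C = -4.
Subtracting the second from the third: A + 4C = -10.
Solving: C = -3, A = 2, then B = 1.
Therefore u_6 = 12 + 1 + (-3)·64 = -179.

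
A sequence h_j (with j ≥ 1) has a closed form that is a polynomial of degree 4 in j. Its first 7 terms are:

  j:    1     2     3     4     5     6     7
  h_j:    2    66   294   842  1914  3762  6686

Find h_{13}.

1st diffs: 64, 228, 548, 1072, 1848, 2924.
2nd diffs: 164, 320, 524, 776, 1076.
3rd diffs: 156, 204, 252, 300.
4th diffs: 48, 48, 48 (constant).
So h_j = 2j^4 + 6j^3 - 4j^2 + 4j - 6.
Evaluating at j = 13 gives h_{13} = 69674.

69674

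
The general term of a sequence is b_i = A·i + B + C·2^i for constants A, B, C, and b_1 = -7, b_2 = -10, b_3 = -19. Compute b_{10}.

-3046

The three given values yield: A + B + 2C = -7; 2A + B + 4C = -10; 3A + B + 8C = -19.
Subtracting the first from the second: A + 2C = -3.
Subtracting the second from the third: A + 4C = -9.
Solving: C = -3, A = 3, then B = -4.
So b_i = 3·i + (-4) + (-3)·2^i; at i=10 this is -3046.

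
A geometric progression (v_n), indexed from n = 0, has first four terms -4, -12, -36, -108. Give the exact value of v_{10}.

-236196

Common ratio r = 3.
v_n = (-4)·3^(n-0).
v_{10} = (-4)·3^10 = -236196.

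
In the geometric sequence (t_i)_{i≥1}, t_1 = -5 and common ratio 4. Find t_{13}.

t_i = (-5)·4^(i-1).
t_{13} = (-5)·4^12 = -83886080.

-83886080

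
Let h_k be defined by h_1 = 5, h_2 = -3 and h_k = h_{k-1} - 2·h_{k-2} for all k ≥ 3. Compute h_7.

Step forward from the initial values:
h_3 = -13  h_4 = -7  h_5 = 19  h_6 = 33  h_7 = -5.

-5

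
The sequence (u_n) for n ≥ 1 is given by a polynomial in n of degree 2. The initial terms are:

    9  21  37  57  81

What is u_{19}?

837

1st diffs: 12, 16, 20, 24.
2nd diffs: 4, 4, 4 (constant).
Newton forward-difference form: u_n = 9 + 12·C(n-1,1) + 4·C(n-1,2).
At n = 19: n-1 = 18, so u_{19} = 9 + 216 + 612 = 837.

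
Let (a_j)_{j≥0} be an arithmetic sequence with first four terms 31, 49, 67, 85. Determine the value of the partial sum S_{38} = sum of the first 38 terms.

Common difference d = 18.
a_j = 31 + (j - 0)·18.
a_{37} = 697; S = 38·(31 + 697)/2 = 13832.

13832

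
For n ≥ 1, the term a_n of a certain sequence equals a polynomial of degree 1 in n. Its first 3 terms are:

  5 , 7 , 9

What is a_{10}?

23

1st diffs: 2, 2 (constant).
So a_n = 2n + 3.
Evaluating at n = 10 gives a_{10} = 23.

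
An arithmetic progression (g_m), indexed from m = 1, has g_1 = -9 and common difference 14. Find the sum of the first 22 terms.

3036

g_m = -9 + (m - 1)·14.
g_{22} = 285; S = 22·(-9 + 285)/2 = 3036.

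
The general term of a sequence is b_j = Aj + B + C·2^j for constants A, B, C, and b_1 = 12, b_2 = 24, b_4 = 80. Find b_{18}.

Plug in j = 1, 2, 4: A + B + 2C = 12; 2A + B + 4C = 24; 4A + B + 16C = 80.
Subtracting the first from the second: A + 2C = 12.
Subtracting the second from the third: 2A + 12C = 56.
Solving: C = 4, A = 4, then B = 0.
Hence b_{18} = 4·18 + 0 + 4·262144 = 1048648.

1048648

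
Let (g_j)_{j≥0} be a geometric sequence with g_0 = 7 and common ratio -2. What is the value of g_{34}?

120259084288

g_j = 7·(-2)^(j-0).
g_{34} = 7·(-2)^34 = 120259084288.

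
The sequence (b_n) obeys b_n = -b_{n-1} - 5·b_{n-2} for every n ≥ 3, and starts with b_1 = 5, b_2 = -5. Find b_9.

-1420

b_3 = -20;  b_4 = 45;  b_5 = 55;  b_6 = -280;  b_7 = 5;  b_8 = 1395;  b_9 = -1420.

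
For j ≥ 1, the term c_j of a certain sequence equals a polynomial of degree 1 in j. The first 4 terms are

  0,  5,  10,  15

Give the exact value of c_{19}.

1st diffs: 5, 5, 5 (constant).
So c_j = 5j - 5.
Evaluating at j = 19 gives c_{19} = 90.

90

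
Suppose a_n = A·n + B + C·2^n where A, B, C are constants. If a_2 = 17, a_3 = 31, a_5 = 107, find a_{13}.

24603

Write the equations: 2A + B + 4C = 17; 3A + B + 8C = 31; 5A + B + 32C = 107.
Subtracting the first from the second: A + 4C = 14.
Subtracting the second from the third: 2A + 24C = 76.
Solving: C = 3, A = 2, then B = 1.
Hence a_{13} = 2·13 + 1 + 3·8192 = 24603.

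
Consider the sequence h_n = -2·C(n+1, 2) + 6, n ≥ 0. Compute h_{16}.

C(17, 2) = 136, so h_{16} = -266.

-266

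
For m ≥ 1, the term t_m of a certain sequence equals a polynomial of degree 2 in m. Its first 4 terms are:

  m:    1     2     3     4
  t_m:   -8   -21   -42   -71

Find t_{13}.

1st diffs: -13, -21, -29.
2nd diffs: -8, -8 (constant).
Newton forward-difference form: t_m = -8 + (-13)·C(m-1,1) + (-8)·C(m-1,2).
At m = 13: m-1 = 12, so t_{13} = -8 - 156 - 528 = -692.

-692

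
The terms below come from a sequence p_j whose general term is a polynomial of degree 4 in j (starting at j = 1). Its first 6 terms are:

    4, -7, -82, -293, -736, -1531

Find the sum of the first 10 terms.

1st diffs: -11, -75, -211, -443, -795.
2nd diffs: -64, -136, -232, -352.
3rd diffs: -72, -96, -120.
4th diffs: -24, -24 (constant).
Newton forward-difference form: p_j = 4 + (-11)·C(j-1,1) + (-64)·C(j-1,2) + (-72)·C(j-1,3) + (-24)·C(j-1,4).
Continuing: -2822, -4777, -7588, -11471.
Summing j = 1..10 (10 terms) gives -29303.

-29303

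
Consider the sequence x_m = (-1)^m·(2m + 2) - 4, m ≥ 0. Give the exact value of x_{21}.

-48

(-1)^21 = -1; 2m + 2 at m=21 is 44; so x_{21} = -48.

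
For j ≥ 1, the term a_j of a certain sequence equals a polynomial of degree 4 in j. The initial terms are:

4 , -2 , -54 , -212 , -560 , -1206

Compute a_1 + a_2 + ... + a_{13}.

1st diffs: -6, -52, -158, -348, -646.
2nd diffs: -46, -106, -190, -298.
3rd diffs: -60, -84, -108.
4th diffs: -24, -24 (constant).
Newton forward-difference form: a_j = 4 + (-6)·C(j-1,1) + (-46)·C(j-1,2) + (-60)·C(j-1,3) + (-24)·C(j-1,4).
Continuing: …, -2282, -3944, -6372, -9770, …, a_{13} = -28184.
Summing j = 1..13 (13 terms) gives -87360.

-87360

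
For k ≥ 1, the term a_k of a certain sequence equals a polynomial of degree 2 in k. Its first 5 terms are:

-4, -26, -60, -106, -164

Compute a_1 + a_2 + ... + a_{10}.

-2470

1st diffs: -22, -34, -46, -58.
2nd diffs: -12, -12, -12 (constant).
Newton forward-difference form: a_k = -4 + (-22)·C(k-1,1) + (-12)·C(k-1,2).
Continuing: …, -234, -316, -410, -516, …, a_{10} = -634.
Summing k = 1..10 (10 terms) gives -2470.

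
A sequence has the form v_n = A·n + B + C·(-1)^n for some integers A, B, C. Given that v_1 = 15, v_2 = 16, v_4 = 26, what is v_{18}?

96

Plug in n = 1, 2, 4: A + B - C = 15; 2A + B + C = 16; 4A + B + C = 26.
Subtracting the first from the second: A + 2C = 1.
Subtracting the second from the third: 2A = 10.
Solving: C = -2, A = 5, then B = 8.
Therefore v_{18} = 90 + 8 + (-2)·1 = 96.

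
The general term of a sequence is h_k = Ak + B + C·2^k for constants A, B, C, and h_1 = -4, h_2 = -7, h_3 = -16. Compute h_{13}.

The three given values yield: A + B + 2C = -4; 2A + B + 4C = -7; 3A + B + 8C = -16.
Subtracting the first from the second: A + 2C = -3.
Subtracting the second from the third: A + 4C = -9.
Solving: C = -3, A = 3, then B = -1.
So h_k = 3·k + (-1) + (-3)·2^k; at k=13 this is -24538.

-24538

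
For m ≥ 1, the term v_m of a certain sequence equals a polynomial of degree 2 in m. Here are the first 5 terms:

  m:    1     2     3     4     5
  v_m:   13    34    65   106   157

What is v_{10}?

562

1st diffs: 21, 31, 41, 51.
2nd diffs: 10, 10, 10 (constant).
So v_m = 5m^2 + 6m + 2.
Evaluating at m = 10 gives v_{10} = 562.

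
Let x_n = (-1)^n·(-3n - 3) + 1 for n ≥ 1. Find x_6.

(-1)^6 = 1; -3n - 3 at n=6 is -21; so x_6 = -20.

-20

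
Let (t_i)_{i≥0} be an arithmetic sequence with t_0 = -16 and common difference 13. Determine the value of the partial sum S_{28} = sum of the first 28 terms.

4466

t_i = -16 + (i - 0)·13.
t_{27} = 335; S = 28·(-16 + 335)/2 = 4466.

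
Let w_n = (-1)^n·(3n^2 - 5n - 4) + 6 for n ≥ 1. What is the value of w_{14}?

520

(-1)^14 = 1; 3n^2 - 5n - 4 at n=14 is 514; so w_{14} = 520.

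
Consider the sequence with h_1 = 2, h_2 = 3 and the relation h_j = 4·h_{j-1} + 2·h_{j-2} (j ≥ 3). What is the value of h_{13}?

Applying the relation repeatedly:
h_3 = 16; h_4 = 70; h_5 = 312; …; h_{10} = 544048; h_{11} = 2420736; h_{12} = 10771040; h_{13} = 47925632.

47925632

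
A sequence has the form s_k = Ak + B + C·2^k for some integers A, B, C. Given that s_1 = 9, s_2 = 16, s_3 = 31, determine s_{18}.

1048560

Write the equations: A + B + 2C = 9; 2A + B + 4C = 16; 3A + B + 8C = 31.
Subtracting the first from the second: A + 2C = 7.
Subtracting the second from the third: A + 4C = 15.
Solving: C = 4, A = -1, then B = 2.
So s_k = -1·k + 2 + 4·2^k; at k=18 this is 1048560.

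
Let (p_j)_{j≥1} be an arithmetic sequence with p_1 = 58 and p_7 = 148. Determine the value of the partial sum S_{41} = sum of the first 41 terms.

14678

Common difference d = (148 - 58) / (7 - 1) = 15.
p_j = 58 + (j - 1)·15.
p_{41} = 658; S = 41·(58 + 658)/2 = 14678.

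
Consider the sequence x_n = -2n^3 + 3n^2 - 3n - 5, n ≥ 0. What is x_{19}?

x_{19} = -2·19^3 + 3·19^2 - 3·19 - 5 = -12697.

-12697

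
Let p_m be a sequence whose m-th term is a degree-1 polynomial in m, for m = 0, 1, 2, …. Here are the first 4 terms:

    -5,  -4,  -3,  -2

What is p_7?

2

1st diffs: 1, 1, 1 (constant).
So p_m = m - 5.
Evaluating at m = 7 gives p_7 = 2.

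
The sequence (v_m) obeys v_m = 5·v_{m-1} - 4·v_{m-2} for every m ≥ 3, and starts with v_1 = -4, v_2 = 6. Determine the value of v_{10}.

v_3 = 46, v_4 = 206, v_5 = 846, v_6 = 3406, v_7 = 13646, v_8 = 54606, v_9 = 218446, v_{10} = 873806.
(Characteristic roots are 4 and 1.)

873806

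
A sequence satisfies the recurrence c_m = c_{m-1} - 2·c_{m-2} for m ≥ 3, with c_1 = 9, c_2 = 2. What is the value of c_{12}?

Iterate the recurrence:
c_3 = -16, c_4 = -20, c_5 = 12, c_6 = 52, c_7 = 28, c_8 = -76, c_9 = -132, c_{10} = 20, c_{11} = 284, c_{12} = 244.

244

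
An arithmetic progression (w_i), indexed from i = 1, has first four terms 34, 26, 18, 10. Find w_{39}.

-270

Common difference d = -8.
w_i = 34 + (i - 1)·(-8).
w_{39} = 34 + 38·(-8) = -270.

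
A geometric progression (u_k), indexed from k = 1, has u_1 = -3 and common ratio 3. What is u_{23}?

u_k = (-3)·3^(k-1).
u_{23} = (-3)·3^22 = -94143178827.

-94143178827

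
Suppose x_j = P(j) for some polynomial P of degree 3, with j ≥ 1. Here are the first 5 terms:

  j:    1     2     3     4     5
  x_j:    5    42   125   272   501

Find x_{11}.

1st diffs: 37, 83, 147, 229.
2nd diffs: 46, 64, 82.
3rd diffs: 18, 18 (constant).
So x_j = 3j^3 + 5j^2 + j - 4.
Evaluating at j = 11 gives x_{11} = 4605.

4605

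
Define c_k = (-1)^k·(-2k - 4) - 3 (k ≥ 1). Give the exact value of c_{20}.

-47

(-1)^20 = 1; -2k - 4 at k=20 is -44; so c_{20} = -47.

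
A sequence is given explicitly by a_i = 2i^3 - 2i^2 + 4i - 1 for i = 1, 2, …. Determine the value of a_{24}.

26591

a_{24} = 2·24^3 - 2·24^2 + 4·24 - 1 = 26591.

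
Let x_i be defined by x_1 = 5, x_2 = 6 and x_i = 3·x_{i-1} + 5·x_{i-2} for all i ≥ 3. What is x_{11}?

Iterate the recurrence:
x_3 = 43, x_4 = 159, x_5 = 692, x_6 = 2871, x_7 = 12073, x_8 = 50574, x_9 = 212087, x_{10} = 889131, x_{11} = 3727828.

3727828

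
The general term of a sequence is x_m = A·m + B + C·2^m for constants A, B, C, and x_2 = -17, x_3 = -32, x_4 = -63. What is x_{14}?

At m = 2, 3, 4: 2A + B + 4C = -17; 3A + B + 8C = -32; 4A + B + 16C = -63.
Subtracting the first from the second: A + 4C = -15.
Subtracting the second from the third: A + 8C = -31.
Solving: C = -4, A = 1, then B = -3.
Therefore x_{14} = 14 + (-3) + (-4)·16384 = -65525.

-65525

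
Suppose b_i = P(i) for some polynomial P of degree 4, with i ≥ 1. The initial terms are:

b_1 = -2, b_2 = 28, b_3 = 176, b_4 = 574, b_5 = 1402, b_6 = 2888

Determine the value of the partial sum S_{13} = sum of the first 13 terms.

1st diffs: 30, 148, 398, 828, 1486.
2nd diffs: 118, 250, 430, 658.
3rd diffs: 132, 180, 228.
4th diffs: 48, 48 (constant).
Newton forward-difference form: b_i = -2 + 30·C(i-1,1) + 118·C(i-1,2) + 132·C(i-1,3) + 48·C(i-1,4).
Continuing: …, 5308, 8986, 14294, 21652, …, b_{13} = 60946.
Summing i = 1..13 (13 terms) gives 192218.

192218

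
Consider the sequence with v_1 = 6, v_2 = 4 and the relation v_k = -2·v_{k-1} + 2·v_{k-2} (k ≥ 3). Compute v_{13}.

19584

Compute successive terms:
v_3 = 4; v_4 = 0; v_5 = 8; …; v_{10} = -960; v_{11} = 2624; v_{12} = -7168; v_{13} = 19584.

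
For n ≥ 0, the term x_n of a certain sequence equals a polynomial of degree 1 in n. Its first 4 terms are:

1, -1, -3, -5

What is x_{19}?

-37

1st diffs: -2, -2, -2 (constant).
So x_n = -2n + 1.
Evaluating at n = 19 gives x_{19} = -37.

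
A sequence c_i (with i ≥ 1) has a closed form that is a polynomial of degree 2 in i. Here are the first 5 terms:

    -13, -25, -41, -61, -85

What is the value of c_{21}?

-1013

1st diffs: -12, -16, -20, -24.
2nd diffs: -4, -4, -4 (constant).
Newton forward-difference form: c_i = -13 + (-12)·C(i-1,1) + (-4)·C(i-1,2).
At i = 21: i-1 = 20, so c_{21} = -13 - 240 - 760 = -1013.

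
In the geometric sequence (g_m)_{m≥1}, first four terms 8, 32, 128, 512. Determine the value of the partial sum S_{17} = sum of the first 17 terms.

45812984488

Common ratio r = 4.
g_m = 8·4^(m-1).
S = 8·(4^17 - 1)/(4 - 1) = 8·(17179869184 - 1)/(3) = 45812984488.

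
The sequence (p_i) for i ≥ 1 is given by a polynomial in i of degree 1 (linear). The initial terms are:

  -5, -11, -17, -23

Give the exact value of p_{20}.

-119

1st diffs: -6, -6, -6 (constant).
So p_i = -6i + 1.
Evaluating at i = 20 gives p_{20} = -119.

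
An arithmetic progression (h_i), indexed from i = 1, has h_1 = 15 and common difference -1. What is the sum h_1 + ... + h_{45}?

h_i = 15 + (i - 1)·(-1).
h_{45} = -29; S = 45·(15 + (-29))/2 = -315.

-315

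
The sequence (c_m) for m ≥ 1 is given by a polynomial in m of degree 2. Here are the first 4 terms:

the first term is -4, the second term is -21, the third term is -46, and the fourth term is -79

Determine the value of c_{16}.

1st diffs: -17, -25, -33.
2nd diffs: -8, -8 (constant).
So c_m = -4m^2 - 5m + 5.
Evaluating at m = 16 gives c_{16} = -1099.

-1099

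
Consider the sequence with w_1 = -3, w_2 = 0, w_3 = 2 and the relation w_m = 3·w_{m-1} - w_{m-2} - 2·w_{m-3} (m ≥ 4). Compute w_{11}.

4298

Applying the relation repeatedly:
w_4 = 12; w_5 = 34; w_6 = 86; w_7 = 200; w_8 = 446; w_9 = 966; w_{10} = 2052; w_{11} = 4298.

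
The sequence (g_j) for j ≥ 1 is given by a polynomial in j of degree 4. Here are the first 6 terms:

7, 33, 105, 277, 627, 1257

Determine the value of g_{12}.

1st diffs: 26, 72, 172, 350, 630.
2nd diffs: 46, 100, 178, 280.
3rd diffs: 54, 78, 102.
4th diffs: 24, 24 (constant).
Newton forward-difference form: g_j = 7 + 26·C(j-1,1) + 46·C(j-1,2) + 54·C(j-1,3) + 24·C(j-1,4).
At j = 12: j-1 = 11, so g_{12} = 7 + 286 + 2530 + 8910 + 7920 = 19653.

19653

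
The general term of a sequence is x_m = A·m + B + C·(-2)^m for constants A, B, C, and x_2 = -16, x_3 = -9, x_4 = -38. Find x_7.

At m = 2, 3, 4: 2A + B + 4C = -16; 3A + B - 8C = -9; 4A + B + 16C = -38.
Subtracting the first from the second: A - 12C = 7.
Subtracting the second from the third: A + 24C = -29.
Solving: C = -1, A = -5, then B = -2.
So x_m = -5·m + (-2) + (-1)·(-2)^m; at m=7 this is 91.

91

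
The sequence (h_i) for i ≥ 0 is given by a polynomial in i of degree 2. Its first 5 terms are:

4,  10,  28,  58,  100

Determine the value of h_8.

1st diffs: 6, 18, 30, 42.
2nd diffs: 12, 12, 12 (constant).
Newton forward-difference form: h_i = 4 + 6·C(i,1) + 12·C(i,2).
At i = 8: i = 8, so h_8 = 4 + 48 + 336 = 388.

388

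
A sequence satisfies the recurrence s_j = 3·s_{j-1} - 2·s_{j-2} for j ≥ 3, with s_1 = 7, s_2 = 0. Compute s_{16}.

-229362

Applying the relation repeatedly:
s_3 = -14;  s_4 = -42;  s_5 = -98;  …;  s_{13} = -28658;  s_{14} = -57330;  s_{15} = -114674;  s_{16} = -229362.
(Characteristic roots are 2 and 1.)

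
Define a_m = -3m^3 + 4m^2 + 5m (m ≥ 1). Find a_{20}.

-22300

a_{20} = -3·20^3 + 4·20^2 + 5·20 = -22300.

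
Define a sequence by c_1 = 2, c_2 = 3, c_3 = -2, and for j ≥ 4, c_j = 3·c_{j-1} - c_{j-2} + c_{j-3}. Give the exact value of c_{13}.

-54220

Step forward from the initial values:
c_4 = -7  c_5 = -16  c_6 = -43  c_7 = -120  c_8 = -333  c_9 = -922  c_{10} = -2553  c_{11} = -7070  c_{12} = -19579  c_{13} = -54220.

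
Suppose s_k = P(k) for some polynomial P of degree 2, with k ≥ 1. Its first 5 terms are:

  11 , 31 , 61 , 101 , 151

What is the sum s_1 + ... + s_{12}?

3652

1st diffs: 20, 30, 40, 50.
2nd diffs: 10, 10, 10 (constant).
Newton forward-difference form: s_k = 11 + 20·C(k-1,1) + 10·C(k-1,2).
Continuing: …, 211, 281, 361, 451, …, s_{12} = 781.
Summing k = 1..12 (12 terms) gives 3652.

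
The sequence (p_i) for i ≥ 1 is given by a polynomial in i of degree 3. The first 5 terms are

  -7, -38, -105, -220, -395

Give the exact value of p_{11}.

1st diffs: -31, -67, -115, -175.
2nd diffs: -36, -48, -60.
3rd diffs: -12, -12 (constant).
Newton forward-difference form: p_i = -7 + (-31)·C(i-1,1) + (-36)·C(i-1,2) + (-12)·C(i-1,3).
At i = 11: i-1 = 10, so p_{11} = -7 - 310 - 1620 - 1440 = -3377.

-3377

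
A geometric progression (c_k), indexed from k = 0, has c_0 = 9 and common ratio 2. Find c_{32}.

38654705664

c_k = 9·2^(k-0).
c_{32} = 9·2^32 = 38654705664.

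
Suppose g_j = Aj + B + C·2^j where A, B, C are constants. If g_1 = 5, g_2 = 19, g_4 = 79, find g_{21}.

8388725

At j = 1, 2, 4: A + B + 2C = 5; 2A + B + 4C = 19; 4A + B + 16C = 79.
Subtracting the first from the second: A + 2C = 14.
Subtracting the second from the third: 2A + 12C = 60.
Solving: C = 4, A = 6, then B = -9.
Therefore g_{21} = 126 + (-9) + 4·2097152 = 8388725.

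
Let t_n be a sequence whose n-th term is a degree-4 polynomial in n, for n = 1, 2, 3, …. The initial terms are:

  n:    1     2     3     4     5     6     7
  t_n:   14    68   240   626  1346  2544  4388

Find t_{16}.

89654

1st diffs: 54, 172, 386, 720, 1198, 1844.
2nd diffs: 118, 214, 334, 478, 646.
3rd diffs: 96, 120, 144, 168.
4th diffs: 24, 24, 24 (constant).
Newton forward-difference form: t_n = 14 + 54·C(n-1,1) + 118·C(n-1,2) + 96·C(n-1,3) + 24·C(n-1,4).
At n = 16: n-1 = 15, so t_{16} = 14 + 810 + 12390 + 43680 + 32760 = 89654.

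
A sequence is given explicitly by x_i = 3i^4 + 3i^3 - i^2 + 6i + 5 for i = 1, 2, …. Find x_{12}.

67325

x_{12} = 3·12^4 + 3·12^3 - 1·12^2 + 6·12 + 5 = 67325.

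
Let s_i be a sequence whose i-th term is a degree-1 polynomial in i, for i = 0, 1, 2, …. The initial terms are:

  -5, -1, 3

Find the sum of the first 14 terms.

294

1st diffs: 4, 4 (constant).
So s_i = 4i - 5.
Continuing: …, 7, 11, 15, 19, …, s_{13} = 47.
Summing i = 0..13 (14 terms) gives 294.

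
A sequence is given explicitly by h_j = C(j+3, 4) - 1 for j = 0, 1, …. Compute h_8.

C(11, 4) = 330, so h_8 = 329.

329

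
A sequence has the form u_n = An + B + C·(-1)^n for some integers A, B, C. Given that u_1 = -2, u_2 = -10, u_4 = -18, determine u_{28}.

At n = 1, 2, 4: A + B - C = -2; 2A + B + C = -10; 4A + B + C = -18.
Subtracting the first from the second: A + 2C = -8.
Subtracting the second from the third: 2A = -8.
Solving: C = -2, A = -4, then B = 0.
Therefore u_{28} = -112 + 0 + (-2)·1 = -114.

-114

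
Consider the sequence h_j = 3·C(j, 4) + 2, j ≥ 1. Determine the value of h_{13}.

C(13, 4) = 715, so h_{13} = 2147.

2147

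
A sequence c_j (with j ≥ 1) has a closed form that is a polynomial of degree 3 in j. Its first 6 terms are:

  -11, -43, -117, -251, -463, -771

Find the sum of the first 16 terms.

-60296

1st diffs: -32, -74, -134, -212, -308.
2nd diffs: -42, -60, -78, -96.
3rd diffs: -18, -18, -18 (constant).
Newton forward-difference form: c_j = -11 + (-32)·C(j-1,1) + (-42)·C(j-1,2) + (-18)·C(j-1,3).
Continuing: …, -1193, -1747, -2451, -3323, …, c_{16} = -13091.
Summing j = 1..16 (16 terms) gives -60296.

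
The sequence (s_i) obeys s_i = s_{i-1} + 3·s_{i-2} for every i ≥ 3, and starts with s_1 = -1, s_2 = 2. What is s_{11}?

794

Applying the relation repeatedly:
s_3 = -1  s_4 = 5  s_5 = 2  s_6 = 17  s_7 = 23  s_8 = 74  s_9 = 143  s_{10} = 365  s_{11} = 794.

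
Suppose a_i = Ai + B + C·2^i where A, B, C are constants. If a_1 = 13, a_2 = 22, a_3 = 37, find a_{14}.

Write the equations: A + B + 2C = 13; 2A + B + 4C = 22; 3A + B + 8C = 37.
Subtracting the first from the second: A + 2C = 9.
Subtracting the second from the third: A + 4C = 15.
Solving: C = 3, A = 3, then B = 4.
Hence a_{14} = 3·14 + 4 + 3·16384 = 49198.

49198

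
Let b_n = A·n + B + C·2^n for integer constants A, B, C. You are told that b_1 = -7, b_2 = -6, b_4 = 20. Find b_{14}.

Write the equations: A + B + 2C = -7; 2A + B + 4C = -6; 4A + B + 16C = 20.
Subtracting the first from the second: A + 2C = 1.
Subtracting the second from the third: 2A + 12C = 26.
Solving: C = 3, A = -5, then B = -8.
Hence b_{14} = -5·14 + (-8) + 3·16384 = 49074.

49074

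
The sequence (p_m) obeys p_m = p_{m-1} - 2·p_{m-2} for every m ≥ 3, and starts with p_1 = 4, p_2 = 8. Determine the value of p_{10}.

Step forward from the initial values:
p_3 = 0  p_4 = -16  p_5 = -16  p_6 = 16  p_7 = 48  p_8 = 16  p_9 = -80  p_{10} = -112.

-112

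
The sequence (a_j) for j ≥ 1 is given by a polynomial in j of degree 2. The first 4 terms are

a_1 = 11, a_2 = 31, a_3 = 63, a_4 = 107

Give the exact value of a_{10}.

623

1st diffs: 20, 32, 44.
2nd diffs: 12, 12 (constant).
So a_j = 6j^2 + 2j + 3.
Evaluating at j = 10 gives a_{10} = 623.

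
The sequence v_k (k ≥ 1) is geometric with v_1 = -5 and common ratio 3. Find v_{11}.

-295245

v_k = (-5)·3^(k-1).
v_{11} = (-5)·3^10 = -295245.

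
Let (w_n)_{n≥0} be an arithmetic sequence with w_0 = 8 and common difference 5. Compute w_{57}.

w_n = 8 + (n - 0)·5.
w_{57} = 8 + 57·5 = 293.

293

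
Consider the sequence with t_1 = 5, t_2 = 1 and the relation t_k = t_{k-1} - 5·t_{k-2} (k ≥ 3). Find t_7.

-219

Iterate the recurrence:
t_3 = -24  t_4 = -29  t_5 = 91  t_6 = 236  t_7 = -219.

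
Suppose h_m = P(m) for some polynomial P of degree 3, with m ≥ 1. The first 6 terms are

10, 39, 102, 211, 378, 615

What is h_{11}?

1st diffs: 29, 63, 109, 167, 237.
2nd diffs: 34, 46, 58, 70.
3rd diffs: 12, 12, 12 (constant).
So h_m = 2m^3 + 5m^2 + 3.
Evaluating at m = 11 gives h_{11} = 3270.

3270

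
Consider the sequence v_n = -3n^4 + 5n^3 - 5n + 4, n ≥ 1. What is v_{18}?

-285854

v_{18} = -3·18^4 + 5·18^3 - 5·18 + 4 = -285854.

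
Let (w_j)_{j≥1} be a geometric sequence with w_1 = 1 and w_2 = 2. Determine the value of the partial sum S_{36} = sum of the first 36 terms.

Common ratio r = 2.
w_j = 1·2^(j-1).
S = 1·(2^36 - 1)/(2 - 1) = 1·(68719476736 - 1)/(1) = 68719476735.

68719476735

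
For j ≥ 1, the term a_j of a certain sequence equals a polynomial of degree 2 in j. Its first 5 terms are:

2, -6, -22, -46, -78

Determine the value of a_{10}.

1st diffs: -8, -16, -24, -32.
2nd diffs: -8, -8, -8 (constant).
So a_j = -4j^2 + 4j + 2.
Evaluating at j = 10 gives a_{10} = -358.

-358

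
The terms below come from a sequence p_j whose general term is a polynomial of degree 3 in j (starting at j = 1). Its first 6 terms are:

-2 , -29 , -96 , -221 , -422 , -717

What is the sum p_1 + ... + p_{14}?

-35063

1st diffs: -27, -67, -125, -201, -295.
2nd diffs: -40, -58, -76, -94.
3rd diffs: -18, -18, -18 (constant).
So p_j = -3j^3 - 2j^2 + 3.
Continuing: …, -1124, -1661, -2346, -3197, …, p_{14} = -8621.
Summing j = 1..14 (14 terms) gives -35063.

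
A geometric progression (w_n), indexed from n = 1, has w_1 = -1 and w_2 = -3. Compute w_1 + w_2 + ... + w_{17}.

Common ratio r = 3.
w_n = (-1)·3^(n-1).
S = (-1)·(3^17 - 1)/(3 - 1) = (-1)·(129140163 - 1)/(2) = -64570081.

-64570081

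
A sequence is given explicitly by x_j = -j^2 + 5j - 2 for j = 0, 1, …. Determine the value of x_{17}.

-206

x_{17} = -1·17^2 + 5·17 - 2 = -206.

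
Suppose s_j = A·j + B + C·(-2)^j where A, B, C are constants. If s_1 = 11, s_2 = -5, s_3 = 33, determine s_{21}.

6291501

The three given values yield: A + B - 2C = 11; 2A + B + 4C = -5; 3A + B - 8C = 33.
Subtracting the first from the second: A + 6C = -16.
Subtracting the second from the third: A - 12C = 38.
Solving: C = -3, A = 2, then B = 3.
Hence s_{21} = 2·21 + 3 + (-3)·(-2097152) = 6291501.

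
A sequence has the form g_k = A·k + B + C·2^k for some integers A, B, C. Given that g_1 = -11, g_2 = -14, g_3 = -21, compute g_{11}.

Write the equations: A + B + 2C = -11; 2A + B + 4C = -14; 3A + B + 8C = -21.
Subtracting the first from the second: A + 2C = -3.
Subtracting the second from the third: A + 4C = -7.
Solving: C = -2, A = 1, then B = -8.
So g_k = 1·k + (-8) + (-2)·2^k; at k=11 this is -4093.

-4093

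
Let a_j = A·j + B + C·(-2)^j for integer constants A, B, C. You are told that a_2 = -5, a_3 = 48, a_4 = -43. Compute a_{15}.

At j = 2, 3, 4: 2A + B + 4C = -5; 3A + B - 8C = 48; 4A + B + 16C = -43.
Subtracting the first from the second: A - 12C = 53.
Subtracting the second from the third: A + 24C = -91.
Solving: C = -4, A = 5, then B = 1.
So a_j = 5·j + 1 + (-4)·(-2)^j; at j=15 this is 131148.

131148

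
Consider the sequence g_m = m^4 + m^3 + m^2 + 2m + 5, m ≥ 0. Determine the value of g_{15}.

g_{15} = 1·15^4 + 1·15^3 + 1·15^2 + 2·15 + 5 = 54260.

54260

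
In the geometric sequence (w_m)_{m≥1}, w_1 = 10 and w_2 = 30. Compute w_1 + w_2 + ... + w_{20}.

17433922000

Common ratio r = 3.
w_m = 10·3^(m-1).
S = 10·(3^20 - 1)/(3 - 1) = 10·(3486784401 - 1)/(2) = 17433922000.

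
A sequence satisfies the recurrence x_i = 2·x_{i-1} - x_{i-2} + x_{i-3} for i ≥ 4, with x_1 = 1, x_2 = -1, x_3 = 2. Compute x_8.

45

Step forward from the initial values:
x_4 = 6  x_5 = 9  x_6 = 14  x_7 = 25  x_8 = 45.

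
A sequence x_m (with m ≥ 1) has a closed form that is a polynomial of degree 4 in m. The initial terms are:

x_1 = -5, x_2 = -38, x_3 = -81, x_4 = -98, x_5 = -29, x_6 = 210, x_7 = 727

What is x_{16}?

47590

1st diffs: -33, -43, -17, 69, 239, 517.
2nd diffs: -10, 26, 86, 170, 278.
3rd diffs: 36, 60, 84, 108.
4th diffs: 24, 24, 24 (constant).
So x_m = m^4 - 4m^3 - 6m^2 - 2m + 6.
Evaluating at m = 16 gives x_{16} = 47590.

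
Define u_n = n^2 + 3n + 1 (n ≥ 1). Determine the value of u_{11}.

155

u_{11} = 1·11^2 + 3·11 + 1 = 155.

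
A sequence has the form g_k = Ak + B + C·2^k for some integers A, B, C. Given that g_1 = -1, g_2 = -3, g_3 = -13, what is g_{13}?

-32689

Write the equations: A + B + 2C = -1; 2A + B + 4C = -3; 3A + B + 8C = -13.
Subtracting the first from the second: A + 2C = -2.
Subtracting the second from the third: A + 4C = -10.
Solving: C = -4, A = 6, then B = 1.
So g_k = 6·k + 1 + (-4)·2^k; at k=13 this is -32689.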